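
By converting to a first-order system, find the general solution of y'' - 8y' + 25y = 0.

Let x_1 = y, x_2 = y'. Then x_1' = x_2 and x_2' = -25x_1 + 8x_2.
A = [[0,1],[-25,8]]; det(A-λI) = λ^2 - 8λ + 25.
Eigenvalues λ = 4 ± 3i.

y(t) = C_1e^(4t)cos(3t) + C_2e^(4t)sin(3t)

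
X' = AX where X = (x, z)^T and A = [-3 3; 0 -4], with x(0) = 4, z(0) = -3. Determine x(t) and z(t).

Coefficient matrix A = [[-3, 3], [0, -4]].
Characteristic polynomial det(A - λI) = λ^2 + 7λ + 12 = 0.
Eigenvalues λ = -3, -4.
For λ=-3: (A-λI) row 1 is [0, 3], so an eigenvector is (-1, 0).
For λ=-4: (A-λI) row 1 is [1, 3], so an eigenvector is (-3, 1).
General solution: K_1e^(-3t)(-1,0) + K_2e^(-4t)(-3,1).
Applying x(0)=4, z(0)=-3 gives K_1=5, K_2=-3.

x(t) = -5e^(-3t) + 9e^(-4t), z(t) = -3e^(-4t)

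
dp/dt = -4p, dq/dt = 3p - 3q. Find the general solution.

p(t) = -c_1e^(-4t), q(t) = 3c_1e^(-4t) + c_2e^(-3t)

Coefficient matrix A = [[-4, 0], [3, -3]].
Characteristic polynomial det(A - λI) = λ^2 + 7λ + 12 = 0.
Eigenvalues λ = -4, -3.
For λ=-4: (A-λI) row 2 is [3, 1], so an eigenvector is (-1, 3).
For λ=-3: (A-λI) row 1 is [-1, 0], so an eigenvector is (0, 1).
General solution: c_1e^(-4t)(-1,3) + c_2e^(-3t)(0,1).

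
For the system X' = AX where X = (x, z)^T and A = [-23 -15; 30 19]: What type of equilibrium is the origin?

A = [[-23,-15],[30,19]]; det(A-λI) = λ^2 + 4λ + 13.
λ = -2 ± 3i: negative real part.

stable spiral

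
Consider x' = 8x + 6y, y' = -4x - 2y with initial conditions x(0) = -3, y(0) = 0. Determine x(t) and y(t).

x(t) = -9e^(4t) + 6e^(2t), y(t) = 6e^(4t) - 6e^(2t)

Coefficient matrix A = [[8, 6], [-4, -2]].
Characteristic polynomial det(A - λI) = λ^2 - 6λ + 8 = 0.
Eigenvalues λ = 2, 4.
For λ=2: (A-λI) row 1 is [6, 6], so an eigenvector is (-1, 1).
For λ=4: (A-λI) row 1 is [4, 6], so an eigenvector is (3, -2).
General solution: C_1e^(2t)(-1,1) + C_2e^(4t)(3,-2).
Applying x(0)=-3, y(0)=0 gives C_1=-6, C_2=-3.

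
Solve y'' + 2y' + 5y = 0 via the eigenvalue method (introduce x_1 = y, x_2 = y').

y(t) = c_1e^(-t)cos(2t) + c_2e^(-t)sin(2t)

Let x_1 = y, x_2 = y'. Then x_1' = x_2 and x_2' = -5x_1 - 2x_2.
A = [[0,1],[-5,-2]]; det(A-λI) = λ^2 + 2λ + 5.
Eigenvalues λ = -1 ± 2i.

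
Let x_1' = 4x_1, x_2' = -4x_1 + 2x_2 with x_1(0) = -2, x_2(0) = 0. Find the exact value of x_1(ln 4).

A = [[4,0],[-4,2]]; eigenvalues λ = 4, 2.
Eigenvectors: (-1,2) for λ=4, (0,1) for λ=2.
From the initial condition, c_1 = 2, c_2 = -4.
x_1(ln 4) = (2)(4^4)(-1) + (-4)(4^2)(0) = -512.

-512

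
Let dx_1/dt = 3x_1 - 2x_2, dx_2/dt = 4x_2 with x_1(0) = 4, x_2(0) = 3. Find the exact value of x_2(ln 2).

48

A = [[3,-2],[0,4]]; eigenvalues λ = 3, 4.
Eigenvectors: (1,0) for λ=3, (-2,1) for λ=4.
From the initial condition, c_1 = 10, c_2 = 3.
x_2(ln 2) = (10)(2^3)(0) + (3)(2^4)(1) = 48.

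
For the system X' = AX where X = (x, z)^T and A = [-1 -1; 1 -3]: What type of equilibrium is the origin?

stable improper node

A = [[-1,-1],[1,-3]]; det(A-λI) = λ^2 + 4λ + 4.
repeated λ = -2 with a single eigenvector.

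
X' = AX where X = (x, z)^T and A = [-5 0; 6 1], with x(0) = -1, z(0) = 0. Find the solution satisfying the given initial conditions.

x(t) = -e^(-5t), z(t) = -e^(t) + e^(-5t)

Coefficient matrix A = [[-5, 0], [6, 1]].
Characteristic polynomial det(A - λI) = λ^2 + 4λ - 5 = 0.
Eigenvalues λ = 1, -5.
For λ=1: (A-λI) row 1 is [-6, 0], so an eigenvector is (0, 1).
For λ=-5: (A-λI) row 2 is [6, 6], so an eigenvector is (1, -1).
General solution: C_1e^(t)(0,1) + C_2e^(-5t)(1,-1).
Applying x(0)=-1, z(0)=0 gives C_1=-1, C_2=-1.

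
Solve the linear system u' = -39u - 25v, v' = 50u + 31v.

Coefficient matrix A = [[-39, -25], [50, 31]].
Characteristic polynomial det(A - λI) = λ^2 + 8λ + 41 = 0.
Eigenvalues λ = -4 ± 5i (complex conjugate pair).
For λ=-4+5i: an eigenvector is (-2,3) - i(-1,1) = (-2 + i, 3 - i).
A real fundamental pair from Re and Im of e^((-4+5i)t)v: X_1 = e^(-4t)(cos(5t)·(-2,3) + sin(5t)·(-1,1)), X_2 = e^(-4t)(sin(5t)·(-2,3) - cos(5t)·(-1,1)).
General solution: K_1X_1 + K_2X_2.

u(t) = -K_1e^(-4t)sin(5t) - 2K_1e^(-4t)cos(5t) - 2K_2e^(-4t)sin(5t) + K_2e^(-4t)cos(5t), v(t) = K_1e^(-4t)sin(5t) + 3K_1e^(-4t)cos(5t) + 3K_2e^(-4t)sin(5t) - K_2e^(-4t)cos(5t)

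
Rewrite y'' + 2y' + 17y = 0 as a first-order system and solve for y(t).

y(t) = K_1e^(-t)cos(4t) + K_2e^(-t)sin(4t)

Let x_1 = y, x_2 = y'. Then x_1' = x_2 and x_2' = -17x_1 - 2x_2.
A = [[0,1],[-17,-2]]; det(A-λI) = λ^2 + 2λ + 17.
Eigenvalues λ = -1 ± 4i.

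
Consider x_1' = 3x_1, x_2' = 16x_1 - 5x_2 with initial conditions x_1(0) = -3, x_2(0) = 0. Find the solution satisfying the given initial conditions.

Coefficient matrix A = [[3, 0], [16, -5]].
Characteristic polynomial det(A - λI) = λ^2 + 2λ - 15 = 0.
Eigenvalues λ = -5, 3.
For λ=-5: (A-λI) row 1 is [8, 0], so an eigenvector is (0, -1).
For λ=3: (A-λI) row 2 is [16, -8], so an eigenvector is (-1, -2).
General solution: C_1e^(-5t)(0,-1) + C_2e^(3t)(-1,-2).
Applying x_1(0)=-3, x_2(0)=0 gives C_1=-6, C_2=3.

x_1(t) = -3e^(3t), x_2(t) = -6e^(3t) + 6e^(-5t)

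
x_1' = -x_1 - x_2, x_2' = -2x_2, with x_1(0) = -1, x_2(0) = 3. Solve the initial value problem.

Coefficient matrix A = [[-1, -1], [0, -2]].
Characteristic polynomial det(A - λI) = λ^2 + 3λ + 2 = 0.
Eigenvalues λ = -1, -2.
For λ=-1: (A-λI) row 1 is [0, -1], so an eigenvector is (-1, 0).
For λ=-2: (A-λI) row 1 is [1, -1], so an eigenvector is (1, 1).
General solution: C_1e^(-t)(-1,0) + C_2e^(-2t)(1,1).
Applying x_1(0)=-1, x_2(0)=3 gives C_1=4, C_2=3.

x_1(t) = -4e^(-t) + 3e^(-2t), x_2(t) = 3e^(-2t)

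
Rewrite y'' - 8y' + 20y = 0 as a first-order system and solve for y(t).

Let x_1 = y, x_2 = y'. Then x_1' = x_2 and x_2' = -20x_1 + 8x_2.
A = [[0,1],[-20,8]]; det(A-λI) = λ^2 - 8λ + 20.
Eigenvalues λ = 4 ± 2i.

y(t) = C_1e^(4t)cos(2t) + C_2e^(4t)sin(2t)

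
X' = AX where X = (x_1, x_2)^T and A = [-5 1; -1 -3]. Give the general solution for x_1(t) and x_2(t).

Coefficient matrix A = [[-5, 1], [-1, -3]].
Characteristic polynomial det(A - λI) = λ^2 + 8λ + 16 = 0.
Single eigenvalue λ = -4 with algebraic multiplicity 2.
Eigenvector v = (1,1); generalized eigenvector w with (A-λI)w=v is (2,3).
General solution: e^(-4t)[c_1·v + c_2·(t·v + w)].

x_1(t) = c_1e^(-4t) + c_2te^(-4t) + 2c_2e^(-4t), x_2(t) = c_1e^(-4t) + c_2te^(-4t) + 3c_2e^(-4t)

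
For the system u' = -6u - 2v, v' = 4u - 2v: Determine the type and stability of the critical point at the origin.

stable spiral

A = [[-6,-2],[4,-2]]; det(A-λI) = λ^2 + 8λ + 20.
λ = -4 ± 2i: negative real part.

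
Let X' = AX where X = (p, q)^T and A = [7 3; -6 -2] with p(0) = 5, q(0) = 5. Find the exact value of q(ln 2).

A = [[7,3],[-6,-2]]; eigenvalues λ = 1, 4.
Eigenvectors: (1,-2) for λ=1, (1,-1) for λ=4.
From the initial condition, c_1 = -10, c_2 = 15.
q(ln 2) = (-10)(2^1)(-2) + (15)(2^4)(-1) = -200.

-200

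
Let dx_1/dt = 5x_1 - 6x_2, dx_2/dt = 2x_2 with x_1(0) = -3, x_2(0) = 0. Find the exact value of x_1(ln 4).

A = [[5,-6],[0,2]]; eigenvalues λ = 5, 2.
Eigenvectors: (1,0) for λ=5, (-2,-1) for λ=2.
From the initial condition, c_1 = -3, c_2 = 0.
x_1(ln 4) = (-3)(4^5)(1) + (0)(4^2)(-2) = -3072.

-3072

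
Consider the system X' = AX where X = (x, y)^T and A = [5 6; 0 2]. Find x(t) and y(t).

x(t) = c_1e^(5t) - 2c_2e^(2t), y(t) = c_2e^(2t)

Coefficient matrix A = [[5, 6], [0, 2]].
Characteristic polynomial det(A - λI) = λ^2 - 7λ + 10 = 0.
Eigenvalues λ = 5, 2.
For λ=5: (A-λI) row 1 is [0, 6], so an eigenvector is (1, 0).
For λ=2: (A-λI) row 1 is [3, 6], so an eigenvector is (-2, 1).
General solution: c_1e^(5t)(1,0) + c_2e^(2t)(-2,1).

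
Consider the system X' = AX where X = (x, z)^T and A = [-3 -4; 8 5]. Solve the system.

Coefficient matrix A = [[-3, -4], [8, 5]].
Characteristic polynomial det(A - λI) = λ^2 - 2λ + 17 = 0.
Eigenvalues λ = 1 ± 4i (complex conjugate pair).
For λ=1+4i: an eigenvector is (-1,1) - i(0,-1) = (-1, 1 + i).
A real fundamental pair from Re and Im of e^((1+4i)t)v: X_1 = e^(t)(cos(4t)·(-1,1) + sin(4t)·(0,-1)), X_2 = e^(t)(sin(4t)·(-1,1) - cos(4t)·(0,-1)).
General solution: c_1X_1 + c_2X_2.

x(t) = -c_1e^(t)cos(4t) - c_2e^(t)sin(4t), z(t) = -c_1e^(t)sin(4t) + c_1e^(t)cos(4t) + c_2e^(t)sin(4t) + c_2e^(t)cos(4t)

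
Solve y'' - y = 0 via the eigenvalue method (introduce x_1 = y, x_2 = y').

y(t) = c_1e^(t) + c_2e^(-t)

Let x_1 = y, x_2 = y'. Then x_1' = x_2 and x_2' = x_1.
A = [[0,1],[1,0]]; det(A-λI) = λ^2 - 1.
Eigenvalues λ = 1, -1 with eigenvectors (1,1), (1,-1).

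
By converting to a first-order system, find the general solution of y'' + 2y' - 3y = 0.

Let x_1 = y, x_2 = y'. Then x_1' = x_2 and x_2' = 3x_1 - 2x_2.
A = [[0,1],[3,-2]]; det(A-λI) = λ^2 + 2λ - 3.
Eigenvalues λ = -3, 1 with eigenvectors (1,-3), (1,1).

y(t) = C_1e^(-3t) + C_2e^(t)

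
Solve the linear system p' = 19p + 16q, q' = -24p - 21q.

Coefficient matrix A = [[19, 16], [-24, -21]].
Characteristic polynomial det(A - λI) = λ^2 + 2λ - 15 = 0.
Eigenvalues λ = -5, 3.
For λ=-5: (A-λI) row 1 is [24, 16], so an eigenvector is (2, -3).
For λ=3: (A-λI) row 1 is [16, 16], so an eigenvector is (1, -1).
General solution: C_1e^(-5t)(2,-3) + C_2e^(3t)(1,-1).

p(t) = 2C_1e^(-5t) + C_2e^(3t), q(t) = -3C_1e^(-5t) - C_2e^(3t)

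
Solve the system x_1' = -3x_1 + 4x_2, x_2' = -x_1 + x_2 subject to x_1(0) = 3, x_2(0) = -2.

Coefficient matrix A = [[-3, 4], [-1, 1]].
Characteristic polynomial det(A - λI) = λ^2 + 2λ + 1 = 0.
Single eigenvalue λ = -1 with algebraic multiplicity 2.
Eigenvector v = (-2,-1); generalized eigenvector w with (A-λI)w=v is (-1,-1).
General solution: e^(-t)[K_1·v + K_2·(t·v + w)].
Applying x_1(0)=3, x_2(0)=-2 gives K_1=-5, K_2=7.

x_1(t) = -14te^(-t) + 3e^(-t), x_2(t) = -7te^(-t) - 2e^(-t)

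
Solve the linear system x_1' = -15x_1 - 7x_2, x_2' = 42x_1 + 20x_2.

Coefficient matrix A = [[-15, -7], [42, 20]].
Characteristic polynomial det(A - λI) = λ^2 - 5λ - 6 = 0.
Eigenvalues λ = -1, 6.
For λ=-1: (A-λI) row 1 is [-14, -7], so an eigenvector is (-1, 2).
For λ=6: (A-λI) row 1 is [-21, -7], so an eigenvector is (1, -3).
General solution: C_1e^(-t)(-1,2) + C_2e^(6t)(1,-3).

x_1(t) = -C_1e^(-t) + C_2e^(6t), x_2(t) = 2C_1e^(-t) - 3C_2e^(6t)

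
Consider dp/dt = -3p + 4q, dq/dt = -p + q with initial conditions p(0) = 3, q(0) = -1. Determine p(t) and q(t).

p(t) = -10te^(-t) + 3e^(-t), q(t) = -5te^(-t) - e^(-t)

Coefficient matrix A = [[-3, 4], [-1, 1]].
Characteristic polynomial det(A - λI) = λ^2 + 2λ + 1 = 0.
Single eigenvalue λ = -1 with algebraic multiplicity 2.
Eigenvector v = (-2,-1); generalized eigenvector w with (A-λI)w=v is (1,0).
General solution: e^(-t)[C_1·v + C_2·(t·v + w)].
Applying p(0)=3, q(0)=-1 gives C_1=1, C_2=5.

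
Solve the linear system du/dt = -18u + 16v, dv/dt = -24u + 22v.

Coefficient matrix A = [[-18, 16], [-24, 22]].
Characteristic polynomial det(A - λI) = λ^2 - 4λ - 12 = 0.
Eigenvalues λ = 6, -2.
For λ=6: (A-λI) row 1 is [-24, 16], so an eigenvector is (2, 3).
For λ=-2: (A-λI) row 1 is [-16, 16], so an eigenvector is (-1, -1).
General solution: K_1e^(6t)(2,3) + K_2e^(-2t)(-1,-1).

u(t) = 2K_1e^(6t) - K_2e^(-2t), v(t) = 3K_1e^(6t) - K_2e^(-2t)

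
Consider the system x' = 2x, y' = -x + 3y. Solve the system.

x(t) = C_2e^(2t), y(t) = -C_1e^(3t) + C_2e^(2t)

Coefficient matrix A = [[2, 0], [-1, 3]].
Characteristic polynomial det(A - λI) = λ^2 - 5λ + 6 = 0.
Eigenvalues λ = 3, 2.
For λ=3: (A-λI) row 1 is [-1, 0], so an eigenvector is (0, -1).
For λ=2: (A-λI) row 2 is [-1, 1], so an eigenvector is (1, 1).
General solution: C_1e^(3t)(0,-1) + C_2e^(2t)(1,1).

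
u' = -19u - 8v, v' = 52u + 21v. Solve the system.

Coefficient matrix A = [[-19, -8], [52, 21]].
Characteristic polynomial det(A - λI) = λ^2 - 2λ + 17 = 0.
Eigenvalues λ = 1 ± 4i (complex conjugate pair).
For λ=1+4i: an eigenvector is (1,-2) - i(-1,3) = (1 + i, -2 - 3i).
A real fundamental pair from Re and Im of e^((1+4i)t)v: X_1 = e^(t)(cos(4t)·(1,-2) + sin(4t)·(-1,3)), X_2 = e^(t)(sin(4t)·(1,-2) - cos(4t)·(-1,3)).
General solution: c_1X_1 + c_2X_2.

u(t) = -c_1e^(t)sin(4t) + c_1e^(t)cos(4t) + c_2e^(t)sin(4t) + c_2e^(t)cos(4t), v(t) = 3c_1e^(t)sin(4t) - 2c_1e^(t)cos(4t) - 2c_2e^(t)sin(4t) - 3c_2e^(t)cos(4t)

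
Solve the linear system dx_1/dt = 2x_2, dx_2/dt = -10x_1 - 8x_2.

Coefficient matrix A = [[0, 2], [-10, -8]].
Characteristic polynomial det(A - λI) = λ^2 + 8λ + 20 = 0.
Eigenvalues λ = -4 ± 2i (complex conjugate pair).
For λ=-4+2i: an eigenvector is (0,-1) - i(-1,2) = (0 + i, -1 - 2i).
A real fundamental pair from Re and Im of e^((-4+2i)t)v: X_1 = e^(-4t)(cos(2t)·(0,-1) + sin(2t)·(-1,2)), X_2 = e^(-4t)(sin(2t)·(0,-1) - cos(2t)·(-1,2)).
General solution: C_1X_1 + C_2X_2.

x_1(t) = -C_1e^(-4t)sin(2t) + C_2e^(-4t)cos(2t), x_2(t) = 2C_1e^(-4t)sin(2t) - C_1e^(-4t)cos(2t) - C_2e^(-4t)sin(2t) - 2C_2e^(-4t)cos(2t)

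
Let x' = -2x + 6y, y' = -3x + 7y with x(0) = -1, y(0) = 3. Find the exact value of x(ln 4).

A = [[-2,6],[-3,7]]; eigenvalues λ = 4, 1.
Eigenvectors: (1,1) for λ=4, (2,1) for λ=1.
From the initial condition, c_1 = 7, c_2 = -4.
x(ln 4) = (7)(4^4)(1) + (-4)(4^1)(2) = 1760.

1760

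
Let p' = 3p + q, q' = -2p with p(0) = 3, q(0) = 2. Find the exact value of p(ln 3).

57

A = [[3,1],[-2,0]]; eigenvalues λ = 1, 2.
Eigenvectors: (-1,2) for λ=1, (1,-1) for λ=2.
From the initial condition, c_1 = 5, c_2 = 8.
p(ln 3) = (5)(3^1)(-1) + (8)(3^2)(1) = 57.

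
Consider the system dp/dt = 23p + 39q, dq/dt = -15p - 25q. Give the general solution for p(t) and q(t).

Coefficient matrix A = [[23, 39], [-15, -25]].
Characteristic polynomial det(A - λI) = λ^2 + 2λ + 10 = 0.
Eigenvalues λ = -1 ± 3i (complex conjugate pair).
For λ=-1+3i: an eigenvector is (2,-1) - i(3,-2) = (2 - 3i, -1 + 2i).
A real fundamental pair from Re and Im of e^((-1+3i)t)v: X_1 = e^(-t)(cos(3t)·(2,-1) + sin(3t)·(3,-2)), X_2 = e^(-t)(sin(3t)·(2,-1) - cos(3t)·(3,-2)).
General solution: C_1X_1 + C_2X_2.

p(t) = 3C_1e^(-t)sin(3t) + 2C_1e^(-t)cos(3t) + 2C_2e^(-t)sin(3t) - 3C_2e^(-t)cos(3t), q(t) = -2C_1e^(-t)sin(3t) - C_1e^(-t)cos(3t) - C_2e^(-t)sin(3t) + 2C_2e^(-t)cos(3t)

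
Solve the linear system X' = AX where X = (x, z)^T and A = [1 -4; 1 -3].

x(t) = 2c_1e^(-t) + 2c_2te^(-t) + c_2e^(-t), z(t) = c_1e^(-t) + c_2te^(-t)

Coefficient matrix A = [[1, -4], [1, -3]].
Characteristic polynomial det(A - λI) = λ^2 + 2λ + 1 = 0.
Single eigenvalue λ = -1 with algebraic multiplicity 2.
Eigenvector v = (2,1); generalized eigenvector w with (A-λI)w=v is (1,0).
General solution: e^(-t)[c_1·v + c_2·(t·v + w)].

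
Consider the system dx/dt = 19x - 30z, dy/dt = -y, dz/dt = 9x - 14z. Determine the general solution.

Coefficient matrix A = [[19, 0, -30], [0, -1, 0], [9, 0, -14]].
det(A - λI) = 0 gives eigenvalues λ = 1, -1, 4.
For λ=1: eigenvector (-5,0,-3).
For λ=-1: eigenvector (0,1,0).
For λ=4: eigenvector (2,0,1).
General solution: K_1e^(t)(-5,0,-3) + K_2e^(-t)(0,1,0) + K_3e^(4t)(2,0,1).

x(t) = -5K_1e^(t) + 2K_3e^(4t), y(t) = K_2e^(-t), z(t) = -3K_1e^(t) + K_3e^(4t)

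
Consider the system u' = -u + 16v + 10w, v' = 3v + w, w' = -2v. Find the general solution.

Coefficient matrix A = [[-1, 16, 10], [0, 3, 1], [0, -2, 0]].
det(A - λI) = 0 gives eigenvalues λ = -1, 1, 2.
For λ=-1: eigenvector (1,0,0).
For λ=1: eigenvector (2,-1,2).
For λ=2: eigenvector (2,1,-1).
General solution: c_1e^(-t)(1,0,0) + c_2e^(t)(2,-1,2) + c_3e^(2t)(2,1,-1).

u(t) = c_1e^(-t) + 2c_2e^(t) + 2c_3e^(2t), v(t) = -c_2e^(t) + c_3e^(2t), w(t) = 2c_2e^(t) - c_3e^(2t)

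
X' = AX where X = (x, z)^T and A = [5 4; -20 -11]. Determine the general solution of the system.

x(t) = K_1e^(-3t)cos(4t) + K_2e^(-3t)sin(4t), z(t) = -K_1e^(-3t)sin(4t) - 2K_1e^(-3t)cos(4t) - 2K_2e^(-3t)sin(4t) + K_2e^(-3t)cos(4t)

Coefficient matrix A = [[5, 4], [-20, -11]].
Characteristic polynomial det(A - λI) = λ^2 + 6λ + 25 = 0.
Eigenvalues λ = -3 ± 4i (complex conjugate pair).
For λ=-3+4i: an eigenvector is (1,-2) - i(0,-1) = (1, -2 + i).
A real fundamental pair from Re and Im of e^((-3+4i)t)v: X_1 = e^(-3t)(cos(4t)·(1,-2) + sin(4t)·(0,-1)), X_2 = e^(-3t)(sin(4t)·(1,-2) - cos(4t)·(0,-1)).
General solution: K_1X_1 + K_2X_2.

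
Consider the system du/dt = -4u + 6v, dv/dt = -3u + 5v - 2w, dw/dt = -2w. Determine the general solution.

Coefficient matrix A = [[-4, 6, 0], [-3, 5, -2], [0, 0, -2]].
det(A - λI) = 0 gives eigenvalues λ = -2, -1, 2.
For λ=-2: eigenvector (-3,-1,1).
For λ=-1: eigenvector (2,1,0).
For λ=2: eigenvector (-1,-1,0).
General solution: K_1e^(-2t)(-3,-1,1) + K_2e^(-t)(2,1,0) + K_3e^(2t)(-1,-1,0).

u(t) = -3K_1e^(-2t) + 2K_2e^(-t) - K_3e^(2t), v(t) = -K_1e^(-2t) + K_2e^(-t) - K_3e^(2t), w(t) = K_1e^(-2t)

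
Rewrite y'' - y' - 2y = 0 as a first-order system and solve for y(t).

Let x_1 = y, x_2 = y'. Then x_1' = x_2 and x_2' = 2x_1 + x_2.
A = [[0,1],[2,1]]; det(A-λI) = λ^2 - λ - 2.
Eigenvalues λ = -1, 2 with eigenvectors (1,-1), (1,2).

y(t) = c_1e^(-t) + c_2e^(2t)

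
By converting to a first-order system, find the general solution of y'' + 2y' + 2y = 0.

Let x_1 = y, x_2 = y'. Then x_1' = x_2 and x_2' = -2x_1 - 2x_2.
A = [[0,1],[-2,-2]]; det(A-λI) = λ^2 + 2λ + 2.
Eigenvalues λ = -1 ± i.

y(t) = C_1e^(-t)cos(t) + C_2e^(-t)sin(t)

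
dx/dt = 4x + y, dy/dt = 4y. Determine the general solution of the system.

Coefficient matrix A = [[4, 1], [0, 4]].
Characteristic polynomial det(A - λI) = λ^2 - 8λ + 16 = 0.
Single eigenvalue λ = 4 with algebraic multiplicity 2.
Eigenvector v = (1,0); generalized eigenvector w with (A-λI)w=v is (3,1).
General solution: e^(4t)[C_1·v + C_2·(t·v + w)].

x(t) = C_1e^(4t) + C_2te^(4t) + 3C_2e^(4t), y(t) = C_2e^(4t)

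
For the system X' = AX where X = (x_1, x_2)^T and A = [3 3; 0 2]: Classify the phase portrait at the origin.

A = [[3,3],[0,2]]; det(A-λI) = λ^2 - 5λ + 6.
λ = 2, 3: both positive.

unstable node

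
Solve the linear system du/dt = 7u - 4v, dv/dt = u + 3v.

Coefficient matrix A = [[7, -4], [1, 3]].
Characteristic polynomial det(A - λI) = λ^2 - 10λ + 25 = 0.
Single eigenvalue λ = 5 with algebraic multiplicity 2.
Eigenvector v = (2,1); generalized eigenvector w with (A-λI)w=v is (-3,-2).
General solution: e^(5t)[c_1·v + c_2·(t·v + w)].

u(t) = 2c_1e^(5t) + 2c_2te^(5t) - 3c_2e^(5t), v(t) = c_1e^(5t) + c_2te^(5t) - 2c_2e^(5t)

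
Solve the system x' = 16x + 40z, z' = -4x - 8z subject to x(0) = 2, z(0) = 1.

x(t) = 16e^(4t)sin(4t) + 2e^(4t)cos(4t), z(t) = -5e^(4t)sin(4t) + e^(4t)cos(4t)

Coefficient matrix A = [[16, 40], [-4, -8]].
Characteristic polynomial det(A - λI) = λ^2 - 8λ + 32 = 0.
Eigenvalues λ = 4 ± 4i (complex conjugate pair).
For λ=4+4i: an eigenvector is (3,-1) - i(-1,0) = (3 + i, -1).
A real fundamental pair from Re and Im of e^((4+4i)t)v: X_1 = e^(4t)(cos(4t)·(3,-1) + sin(4t)·(-1,0)), X_2 = e^(4t)(sin(4t)·(3,-1) - cos(4t)·(-1,0)).
General solution: c_1X_1 + c_2X_2.
Applying x(0)=2, z(0)=1 gives c_1=-1, c_2=5.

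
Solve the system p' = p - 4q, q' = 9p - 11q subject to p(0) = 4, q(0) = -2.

p(t) = 32te^(-5t) + 4e^(-5t), q(t) = 48te^(-5t) - 2e^(-5t)

Coefficient matrix A = [[1, -4], [9, -11]].
Characteristic polynomial det(A - λI) = λ^2 + 10λ + 25 = 0.
Single eigenvalue λ = -5 with algebraic multiplicity 2.
Eigenvector v = (2,3); generalized eigenvector w with (A-λI)w=v is (1,1).
General solution: e^(-5t)[C_1·v + C_2·(t·v + w)].
Applying p(0)=4, q(0)=-2 gives C_1=-6, C_2=16.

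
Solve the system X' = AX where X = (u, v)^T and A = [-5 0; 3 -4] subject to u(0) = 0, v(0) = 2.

Coefficient matrix A = [[-5, 0], [3, -4]].
Characteristic polynomial det(A - λI) = λ^2 + 9λ + 20 = 0.
Eigenvalues λ = -5, -4.
For λ=-5: (A-λI) row 2 is [3, 1], so an eigenvector is (-1, 3).
For λ=-4: (A-λI) row 1 is [-1, 0], so an eigenvector is (0, 1).
General solution: C_1e^(-5t)(-1,3) + C_2e^(-4t)(0,1).
Applying u(0)=0, v(0)=2 gives C_1=0, C_2=2.

u(t) = 0, v(t) = 2e^(-4t)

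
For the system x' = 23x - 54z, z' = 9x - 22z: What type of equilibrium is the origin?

saddle

A = [[23,-54],[9,-22]]; det(A-λI) = λ^2 - λ - 20.
λ = 5, -4: opposite signs.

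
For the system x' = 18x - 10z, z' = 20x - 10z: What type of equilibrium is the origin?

A = [[18,-10],[20,-10]]; det(A-λI) = λ^2 - 8λ + 20.
λ = 4 ± 2i: positive real part.

unstable spiral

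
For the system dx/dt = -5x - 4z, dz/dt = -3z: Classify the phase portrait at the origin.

stable node

A = [[-5,-4],[0,-3]]; det(A-λI) = λ^2 + 8λ + 15.
λ = -5, -3: both negative.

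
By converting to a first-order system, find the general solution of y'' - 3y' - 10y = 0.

y(t) = C_1e^(5t) + C_2e^(-2t)

Let x_1 = y, x_2 = y'. Then x_1' = x_2 and x_2' = 10x_1 + 3x_2.
A = [[0,1],[10,3]]; det(A-λI) = λ^2 - 3λ - 10.
Eigenvalues λ = 5, -2 with eigenvectors (1,5), (1,-2).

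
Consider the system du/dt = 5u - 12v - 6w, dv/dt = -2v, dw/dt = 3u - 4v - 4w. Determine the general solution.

u(t) = c_1e^(-t) - 2c_2e^(2t), v(t) = c_3e^(-2t), w(t) = c_1e^(-t) - c_2e^(2t) - 2c_3e^(-2t)

Coefficient matrix A = [[5, -12, -6], [0, -2, 0], [3, -4, -4]].
det(A - λI) = 0 gives eigenvalues λ = -1, 2, -2.
For λ=-1: eigenvector (1,0,1).
For λ=2: eigenvector (-2,0,-1).
For λ=-2: eigenvector (0,1,-2).
General solution: c_1e^(-t)(1,0,1) + c_2e^(2t)(-2,0,-1) + c_3e^(-2t)(0,1,-2).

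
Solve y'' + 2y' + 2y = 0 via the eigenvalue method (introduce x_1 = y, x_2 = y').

Let x_1 = y, x_2 = y'. Then x_1' = x_2 and x_2' = -2x_1 - 2x_2.
A = [[0,1],[-2,-2]]; det(A-λI) = λ^2 + 2λ + 2.
Eigenvalues λ = -1 ± i.

y(t) = K_1e^(-t)cos(t) + K_2e^(-t)sin(t)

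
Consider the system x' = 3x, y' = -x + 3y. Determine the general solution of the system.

Coefficient matrix A = [[3, 0], [-1, 3]].
Characteristic polynomial det(A - λI) = λ^2 - 6λ + 9 = 0.
Single eigenvalue λ = 3 with algebraic multiplicity 2.
Eigenvector v = (0,-1); generalized eigenvector w with (A-λI)w=v is (1,-1).
General solution: e^(3t)[C_1·v + C_2·(t·v + w)].

x(t) = C_2e^(3t), y(t) = -C_1e^(3t) - C_2te^(3t) - C_2e^(3t)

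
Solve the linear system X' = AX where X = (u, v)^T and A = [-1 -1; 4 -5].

Coefficient matrix A = [[-1, -1], [4, -5]].
Characteristic polynomial det(A - λI) = λ^2 + 6λ + 9 = 0.
Single eigenvalue λ = -3 with algebraic multiplicity 2.
Eigenvector v = (-1,-2); generalized eigenvector w with (A-λI)w=v is (0,1).
General solution: e^(-3t)[C_1·v + C_2·(t·v + w)].

u(t) = -C_1e^(-3t) - C_2te^(-3t), v(t) = -2C_1e^(-3t) - 2C_2te^(-3t) + C_2e^(-3t)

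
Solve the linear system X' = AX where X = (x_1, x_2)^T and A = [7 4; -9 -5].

Coefficient matrix A = [[7, 4], [-9, -5]].
Characteristic polynomial det(A - λI) = λ^2 - 2λ + 1 = 0.
Single eigenvalue λ = 1 with algebraic multiplicity 2.
Eigenvector v = (2,-3); generalized eigenvector w with (A-λI)w=v is (-1,2).
General solution: e^(t)[K_1·v + K_2·(t·v + w)].

x_1(t) = 2K_1e^(t) + 2K_2te^(t) - K_2e^(t), x_2(t) = -3K_1e^(t) - 3K_2te^(t) + 2K_2e^(t)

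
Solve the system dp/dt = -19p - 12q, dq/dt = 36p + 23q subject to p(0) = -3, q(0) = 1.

p(t) = 7e^(5t) - 10e^(-t), q(t) = -14e^(5t) + 15e^(-t)

Coefficient matrix A = [[-19, -12], [36, 23]].
Characteristic polynomial det(A - λI) = λ^2 - 4λ - 5 = 0.
Eigenvalues λ = 5, -1.
For λ=5: (A-λI) row 1 is [-24, -12], so an eigenvector is (1, -2).
For λ=-1: (A-λI) row 1 is [-18, -12], so an eigenvector is (2, -3).
General solution: C_1e^(5t)(1,-2) + C_2e^(-t)(2,-3).
Applying p(0)=-3, q(0)=1 gives C_1=7, C_2=-5.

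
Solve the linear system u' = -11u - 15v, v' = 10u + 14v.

Coefficient matrix A = [[-11, -15], [10, 14]].
Characteristic polynomial det(A - λI) = λ^2 - 3λ - 4 = 0.
Eigenvalues λ = -1, 4.
For λ=-1: (A-λI) row 1 is [-10, -15], so an eigenvector is (-3, 2).
For λ=4: (A-λI) row 1 is [-15, -15], so an eigenvector is (-1, 1).
General solution: K_1e^(-t)(-3,2) + K_2e^(4t)(-1,1).

u(t) = -3K_1e^(-t) - K_2e^(4t), v(t) = 2K_1e^(-t) + K_2e^(4t)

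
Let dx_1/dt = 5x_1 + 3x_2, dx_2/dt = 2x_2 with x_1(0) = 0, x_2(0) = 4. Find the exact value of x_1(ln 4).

4032

A = [[5,3],[0,2]]; eigenvalues λ = 2, 5.
Eigenvectors: (-1,1) for λ=2, (1,0) for λ=5.
From the initial condition, c_1 = 4, c_2 = 4.
x_1(ln 4) = (4)(4^2)(-1) + (4)(4^5)(1) = 4032.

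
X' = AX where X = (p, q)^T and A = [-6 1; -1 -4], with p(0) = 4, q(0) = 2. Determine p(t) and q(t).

Coefficient matrix A = [[-6, 1], [-1, -4]].
Characteristic polynomial det(A - λI) = λ^2 + 10λ + 25 = 0.
Single eigenvalue λ = -5 with algebraic multiplicity 2.
Eigenvector v = (1,1); generalized eigenvector w with (A-λI)w=v is (-1,0).
General solution: e^(-5t)[K_1·v + K_2·(t·v + w)].
Applying p(0)=4, q(0)=2 gives K_1=2, K_2=-2.

p(t) = -2te^(-5t) + 4e^(-5t), q(t) = -2te^(-5t) + 2e^(-5t)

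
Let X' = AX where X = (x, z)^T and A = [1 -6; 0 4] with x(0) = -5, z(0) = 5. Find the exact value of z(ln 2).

A = [[1,-6],[0,4]]; eigenvalues λ = 1, 4.
Eigenvectors: (-1,0) for λ=1, (-2,1) for λ=4.
From the initial condition, c_1 = -5, c_2 = 5.
z(ln 2) = (-5)(2^1)(0) + (5)(2^4)(1) = 80.

80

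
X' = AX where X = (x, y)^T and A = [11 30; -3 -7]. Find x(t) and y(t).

Coefficient matrix A = [[11, 30], [-3, -7]].
Characteristic polynomial det(A - λI) = λ^2 - 4λ + 13 = 0.
Eigenvalues λ = 2 ± 3i (complex conjugate pair).
For λ=2+3i: an eigenvector is (3,-1) - i(-1,0) = (3 + i, -1).
A real fundamental pair from Re and Im of e^((2+3i)t)v: X_1 = e^(2t)(cos(3t)·(3,-1) + sin(3t)·(-1,0)), X_2 = e^(2t)(sin(3t)·(3,-1) - cos(3t)·(-1,0)).
General solution: c_1X_1 + c_2X_2.

x(t) = -c_1e^(2t)sin(3t) + 3c_1e^(2t)cos(3t) + 3c_2e^(2t)sin(3t) + c_2e^(2t)cos(3t), y(t) = -c_1e^(2t)cos(3t) - c_2e^(2t)sin(3t)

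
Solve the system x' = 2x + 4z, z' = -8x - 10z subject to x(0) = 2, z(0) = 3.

Coefficient matrix A = [[2, 4], [-8, -10]].
Characteristic polynomial det(A - λI) = λ^2 + 8λ + 12 = 0.
Eigenvalues λ = -2, -6.
For λ=-2: (A-λI) row 1 is [4, 4], so an eigenvector is (-1, 1).
For λ=-6: (A-λI) row 1 is [8, 4], so an eigenvector is (-1, 2).
General solution: K_1e^(-2t)(-1,1) + K_2e^(-6t)(-1,2).
Applying x(0)=2, z(0)=3 gives K_1=-7, K_2=5.

x(t) = 7e^(-2t) - 5e^(-6t), z(t) = -7e^(-2t) + 10e^(-6t)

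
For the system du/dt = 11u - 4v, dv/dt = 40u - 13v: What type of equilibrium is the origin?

stable spiral

A = [[11,-4],[40,-13]]; det(A-λI) = λ^2 + 2λ + 17.
λ = -1 ± 4i: negative real part.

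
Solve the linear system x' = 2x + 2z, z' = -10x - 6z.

x(t) = -c_1e^(-2t)cos(2t) - c_2e^(-2t)sin(2t), z(t) = c_1e^(-2t)sin(2t) + 2c_1e^(-2t)cos(2t) + 2c_2e^(-2t)sin(2t) - c_2e^(-2t)cos(2t)

Coefficient matrix A = [[2, 2], [-10, -6]].
Characteristic polynomial det(A - λI) = λ^2 + 4λ + 8 = 0.
Eigenvalues λ = -2 ± 2i (complex conjugate pair).
For λ=-2+2i: an eigenvector is (-1,2) - i(0,1) = (-1, 2 - i).
A real fundamental pair from Re and Im of e^((-2+2i)t)v: X_1 = e^(-2t)(cos(2t)·(-1,2) + sin(2t)·(0,1)), X_2 = e^(-2t)(sin(2t)·(-1,2) - cos(2t)·(0,1)).
General solution: c_1X_1 + c_2X_2.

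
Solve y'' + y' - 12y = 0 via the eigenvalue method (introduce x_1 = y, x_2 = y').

y(t) = c_1e^(-4t) + c_2e^(3t)

Let x_1 = y, x_2 = y'. Then x_1' = x_2 and x_2' = 12x_1 - x_2.
A = [[0,1],[12,-1]]; det(A-λI) = λ^2 + λ - 12.
Eigenvalues λ = -4, 3 with eigenvectors (1,-4), (1,3).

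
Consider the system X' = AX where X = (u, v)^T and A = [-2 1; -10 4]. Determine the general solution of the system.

Coefficient matrix A = [[-2, 1], [-10, 4]].
Characteristic polynomial det(A - λI) = λ^2 - 2λ + 2 = 0.
Eigenvalues λ = 1 ± i (complex conjugate pair).
For λ=1+i: an eigenvector is (0,1) - i(1,3) = (0 - i, 1 - 3i).
A real fundamental pair from Re and Im of e^((1+i)t)v: X_1 = e^(t)(cos(t)·(0,1) + sin(t)·(1,3)), X_2 = e^(t)(sin(t)·(0,1) - cos(t)·(1,3)).
General solution: K_1X_1 + K_2X_2.

u(t) = K_1e^(t)sin(t) - K_2e^(t)cos(t), v(t) = 3K_1e^(t)sin(t) + K_1e^(t)cos(t) + K_2e^(t)sin(t) - 3K_2e^(t)cos(t)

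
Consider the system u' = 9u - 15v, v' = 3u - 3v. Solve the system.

Coefficient matrix A = [[9, -15], [3, -3]].
Characteristic polynomial det(A - λI) = λ^2 - 6λ + 18 = 0.
Eigenvalues λ = 3 ± 3i (complex conjugate pair).
For λ=3+3i: an eigenvector is (-2,-1) - i(1,0) = (-2 - i, -1).
A real fundamental pair from Re and Im of e^((3+3i)t)v: X_1 = e^(3t)(cos(3t)·(-2,-1) + sin(3t)·(1,0)), X_2 = e^(3t)(sin(3t)·(-2,-1) - cos(3t)·(1,0)).
General solution: c_1X_1 + c_2X_2.

u(t) = c_1e^(3t)sin(3t) - 2c_1e^(3t)cos(3t) - 2c_2e^(3t)sin(3t) - c_2e^(3t)cos(3t), v(t) = -c_1e^(3t)cos(3t) - c_2e^(3t)sin(3t)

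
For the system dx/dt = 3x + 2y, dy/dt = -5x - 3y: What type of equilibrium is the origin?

center

A = [[3,2],[-5,-3]]; det(A-λI) = λ^2 + 1.
λ = 0 ± i: zero real part.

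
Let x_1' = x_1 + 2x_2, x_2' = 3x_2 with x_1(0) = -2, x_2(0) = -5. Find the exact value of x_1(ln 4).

A = [[1,2],[0,3]]; eigenvalues λ = 1, 3.
Eigenvectors: (1,0) for λ=1, (-1,-1) for λ=3.
From the initial condition, c_1 = 3, c_2 = 5.
x_1(ln 4) = (3)(4^1)(1) + (5)(4^3)(-1) = -308.

-308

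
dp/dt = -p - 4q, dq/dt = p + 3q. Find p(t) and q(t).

p(t) = -2C_1e^(t) - 2C_2te^(t) - C_2e^(t), q(t) = C_1e^(t) + C_2te^(t) + C_2e^(t)

Coefficient matrix A = [[-1, -4], [1, 3]].
Characteristic polynomial det(A - λI) = λ^2 - 2λ + 1 = 0.
Single eigenvalue λ = 1 with algebraic multiplicity 2.
Eigenvector v = (-2,1); generalized eigenvector w with (A-λI)w=v is (-1,1).
General solution: e^(t)[C_1·v + C_2·(t·v + w)].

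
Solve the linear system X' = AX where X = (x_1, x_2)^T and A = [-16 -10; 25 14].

x_1(t) = -K_1e^(-t)sin(5t) + K_1e^(-t)cos(5t) + K_2e^(-t)sin(5t) + K_2e^(-t)cos(5t), x_2(t) = 2K_1e^(-t)sin(5t) - K_1e^(-t)cos(5t) - K_2e^(-t)sin(5t) - 2K_2e^(-t)cos(5t)

Coefficient matrix A = [[-16, -10], [25, 14]].
Characteristic polynomial det(A - λI) = λ^2 + 2λ + 26 = 0.
Eigenvalues λ = -1 ± 5i (complex conjugate pair).
For λ=-1+5i: an eigenvector is (1,-1) - i(-1,2) = (1 + i, -1 - 2i).
A real fundamental pair from Re and Im of e^((-1+5i)t)v: X_1 = e^(-t)(cos(5t)·(1,-1) + sin(5t)·(-1,2)), X_2 = e^(-t)(sin(5t)·(1,-1) - cos(5t)·(-1,2)).
General solution: K_1X_1 + K_2X_2.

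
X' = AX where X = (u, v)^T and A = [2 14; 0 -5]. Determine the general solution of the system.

u(t) = -2c_1e^(-5t) - c_2e^(2t), v(t) = c_1e^(-5t)

Coefficient matrix A = [[2, 14], [0, -5]].
Characteristic polynomial det(A - λI) = λ^2 + 3λ - 10 = 0.
Eigenvalues λ = -5, 2.
For λ=-5: (A-λI) row 1 is [7, 14], so an eigenvector is (-2, 1).
For λ=2: (A-λI) row 1 is [0, 14], so an eigenvector is (-1, 0).
General solution: c_1e^(-5t)(-2,1) + c_2e^(2t)(-1,0).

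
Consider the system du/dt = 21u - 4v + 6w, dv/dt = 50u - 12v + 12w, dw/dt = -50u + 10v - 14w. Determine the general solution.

u(t) = K_1e^(t) + 2K_2e^(-4t) - 2K_3e^(-2t), v(t) = 2K_1e^(t) + 5K_2e^(-4t) - 4K_3e^(-2t), w(t) = -2K_1e^(t) - 5K_2e^(-4t) + 5K_3e^(-2t)

Coefficient matrix A = [[21, -4, 6], [50, -12, 12], [-50, 10, -14]].
det(A - λI) = 0 gives eigenvalues λ = 1, -4, -2.
For λ=1: eigenvector (1,2,-2).
For λ=-4: eigenvector (2,5,-5).
For λ=-2: eigenvector (-2,-4,5).
General solution: K_1e^(t)(1,2,-2) + K_2e^(-4t)(2,5,-5) + K_3e^(-2t)(-2,-4,5).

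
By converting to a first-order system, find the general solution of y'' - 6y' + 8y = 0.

y(t) = K_1e^(2t) + K_2e^(4t)

Let x_1 = y, x_2 = y'. Then x_1' = x_2 and x_2' = -8x_1 + 6x_2.
A = [[0,1],[-8,6]]; det(A-λI) = λ^2 - 6λ + 8.
Eigenvalues λ = 2, 4 with eigenvectors (1,2), (1,4).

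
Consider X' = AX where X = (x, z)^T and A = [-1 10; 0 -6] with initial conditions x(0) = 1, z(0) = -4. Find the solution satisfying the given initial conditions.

x(t) = -7e^(-t) + 8e^(-6t), z(t) = -4e^(-6t)

Coefficient matrix A = [[-1, 10], [0, -6]].
Characteristic polynomial det(A - λI) = λ^2 + 7λ + 6 = 0.
Eigenvalues λ = -1, -6.
For λ=-1: (A-λI) row 1 is [0, 10], so an eigenvector is (-1, 0).
For λ=-6: (A-λI) row 1 is [5, 10], so an eigenvector is (2, -1).
General solution: K_1e^(-t)(-1,0) + K_2e^(-6t)(2,-1).
Applying x(0)=1, z(0)=-4 gives K_1=7, K_2=4.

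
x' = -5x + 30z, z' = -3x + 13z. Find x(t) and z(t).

x(t) = 3K_1e^(4t)sin(3t) - K_1e^(4t)cos(3t) - K_2e^(4t)sin(3t) - 3K_2e^(4t)cos(3t), z(t) = K_1e^(4t)sin(3t) - K_2e^(4t)cos(3t)

Coefficient matrix A = [[-5, 30], [-3, 13]].
Characteristic polynomial det(A - λI) = λ^2 - 8λ + 25 = 0.
Eigenvalues λ = 4 ± 3i (complex conjugate pair).
For λ=4+3i: an eigenvector is (-1,0) - i(3,1) = (-1 - 3i, 0 - i).
A real fundamental pair from Re and Im of e^((4+3i)t)v: X_1 = e^(4t)(cos(3t)·(-1,0) + sin(3t)·(3,1)), X_2 = e^(4t)(sin(3t)·(-1,0) - cos(3t)·(3,1)).
General solution: K_1X_1 + K_2X_2.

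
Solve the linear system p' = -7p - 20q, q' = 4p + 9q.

p(t) = K_1e^(t)sin(4t) + 2K_1e^(t)cos(4t) + 2K_2e^(t)sin(4t) - K_2e^(t)cos(4t), q(t) = -K_1e^(t)cos(4t) - K_2e^(t)sin(4t)

Coefficient matrix A = [[-7, -20], [4, 9]].
Characteristic polynomial det(A - λI) = λ^2 - 2λ + 17 = 0.
Eigenvalues λ = 1 ± 4i (complex conjugate pair).
For λ=1+4i: an eigenvector is (2,-1) - i(1,0) = (2 - i, -1).
A real fundamental pair from Re and Im of e^((1+4i)t)v: X_1 = e^(t)(cos(4t)·(2,-1) + sin(4t)·(1,0)), X_2 = e^(t)(sin(4t)·(2,-1) - cos(4t)·(1,0)).
General solution: K_1X_1 + K_2X_2.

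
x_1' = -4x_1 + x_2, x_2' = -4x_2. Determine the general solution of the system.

x_1(t) = K_1e^(-4t) + K_2te^(-4t) + 2K_2e^(-4t), x_2(t) = K_2e^(-4t)

Coefficient matrix A = [[-4, 1], [0, -4]].
Characteristic polynomial det(A - λI) = λ^2 + 8λ + 16 = 0.
Single eigenvalue λ = -4 with algebraic multiplicity 2.
Eigenvector v = (1,0); generalized eigenvector w with (A-λI)w=v is (2,1).
General solution: e^(-4t)[K_1·v + K_2·(t·v + w)].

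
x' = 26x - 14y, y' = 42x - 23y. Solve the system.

x(t) = 2K_1e^(5t) - K_2e^(-2t), y(t) = 3K_1e^(5t) - 2K_2e^(-2t)

Coefficient matrix A = [[26, -14], [42, -23]].
Characteristic polynomial det(A - λI) = λ^2 - 3λ - 10 = 0.
Eigenvalues λ = 5, -2.
For λ=5: (A-λI) row 1 is [21, -14], so an eigenvector is (2, 3).
For λ=-2: (A-λI) row 1 is [28, -14], so an eigenvector is (-1, -2).
General solution: K_1e^(5t)(2,3) + K_2e^(-2t)(-1,-2).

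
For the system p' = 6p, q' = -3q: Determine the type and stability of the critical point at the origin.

saddle

A = [[6,0],[0,-3]]; det(A-λI) = λ^2 - 3λ - 18.
λ = -3, 6: opposite signs.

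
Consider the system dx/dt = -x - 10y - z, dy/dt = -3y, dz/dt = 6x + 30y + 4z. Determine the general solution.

Coefficient matrix A = [[-1, -10, -1], [0, -3, 0], [6, 30, 4]].
det(A - λI) = 0 gives eigenvalues λ = 1, -3, 2.
For λ=1: eigenvector (1,0,-2).
For λ=-3: eigenvector (2,1,-6).
For λ=2: eigenvector (-1,0,3).
General solution: K_1e^(t)(1,0,-2) + K_2e^(-3t)(2,1,-6) + K_3e^(2t)(-1,0,3).

x(t) = K_1e^(t) + 2K_2e^(-3t) - K_3e^(2t), y(t) = K_2e^(-3t), z(t) = -2K_1e^(t) - 6K_2e^(-3t) + 3K_3e^(2t)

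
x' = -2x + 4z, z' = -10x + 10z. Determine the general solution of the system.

x(t) = K_1e^(4t)sin(2t) + K_1e^(4t)cos(2t) + K_2e^(4t)sin(2t) - K_2e^(4t)cos(2t), z(t) = K_1e^(4t)sin(2t) + 2K_1e^(4t)cos(2t) + 2K_2e^(4t)sin(2t) - K_2e^(4t)cos(2t)

Coefficient matrix A = [[-2, 4], [-10, 10]].
Characteristic polynomial det(A - λI) = λ^2 - 8λ + 20 = 0.
Eigenvalues λ = 4 ± 2i (complex conjugate pair).
For λ=4+2i: an eigenvector is (1,2) - i(1,1) = (1 - i, 2 - i).
A real fundamental pair from Re and Im of e^((4+2i)t)v: X_1 = e^(4t)(cos(2t)·(1,2) + sin(2t)·(1,1)), X_2 = e^(4t)(sin(2t)·(1,2) - cos(2t)·(1,1)).
General solution: K_1X_1 + K_2X_2.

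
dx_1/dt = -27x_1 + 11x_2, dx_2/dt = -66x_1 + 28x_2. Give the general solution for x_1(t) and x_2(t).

Coefficient matrix A = [[-27, 11], [-66, 28]].
Characteristic polynomial det(A - λI) = λ^2 - λ - 30 = 0.
Eigenvalues λ = 6, -5.
For λ=6: (A-λI) row 1 is [-33, 11], so an eigenvector is (1, 3).
For λ=-5: (A-λI) row 1 is [-22, 11], so an eigenvector is (-1, -2).
General solution: K_1e^(6t)(1,3) + K_2e^(-5t)(-1,-2).

x_1(t) = K_1e^(6t) - K_2e^(-5t), x_2(t) = 3K_1e^(6t) - 2K_2e^(-5t)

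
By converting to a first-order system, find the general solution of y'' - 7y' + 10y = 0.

Let x_1 = y, x_2 = y'. Then x_1' = x_2 and x_2' = -10x_1 + 7x_2.
A = [[0,1],[-10,7]]; det(A-λI) = λ^2 - 7λ + 10.
Eigenvalues λ = 5, 2 with eigenvectors (1,5), (1,2).

y(t) = c_1e^(5t) + c_2e^(2t)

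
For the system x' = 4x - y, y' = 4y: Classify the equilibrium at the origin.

unstable improper node

A = [[4,-1],[0,4]]; det(A-λI) = λ^2 - 8λ + 16.
repeated λ = 4 with a single eigenvector.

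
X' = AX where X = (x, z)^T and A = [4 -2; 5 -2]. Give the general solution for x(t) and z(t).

Coefficient matrix A = [[4, -2], [5, -2]].
Characteristic polynomial det(A - λI) = λ^2 - 2λ + 2 = 0.
Eigenvalues λ = 1 ± i (complex conjugate pair).
For λ=1+i: an eigenvector is (-1,-1) - i(-1,-2) = (-1 + i, -1 + 2i).
A real fundamental pair from Re and Im of e^((1+i)t)v: X_1 = e^(t)(cos(t)·(-1,-1) + sin(t)·(-1,-2)), X_2 = e^(t)(sin(t)·(-1,-1) - cos(t)·(-1,-2)).
General solution: C_1X_1 + C_2X_2.

x(t) = -C_1e^(t)sin(t) - C_1e^(t)cos(t) - C_2e^(t)sin(t) + C_2e^(t)cos(t), z(t) = -2C_1e^(t)sin(t) - C_1e^(t)cos(t) - C_2e^(t)sin(t) + 2C_2e^(t)cos(t)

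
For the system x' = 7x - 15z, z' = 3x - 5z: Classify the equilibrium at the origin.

unstable spiral

A = [[7,-15],[3,-5]]; det(A-λI) = λ^2 - 2λ + 10.
λ = 1 ± 3i: positive real part.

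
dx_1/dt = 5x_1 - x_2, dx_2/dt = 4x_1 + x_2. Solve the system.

x_1(t) = c_1e^(3t) + c_2te^(3t), x_2(t) = 2c_1e^(3t) + 2c_2te^(3t) - c_2e^(3t)

Coefficient matrix A = [[5, -1], [4, 1]].
Characteristic polynomial det(A - λI) = λ^2 - 6λ + 9 = 0.
Single eigenvalue λ = 3 with algebraic multiplicity 2.
Eigenvector v = (1,2); generalized eigenvector w with (A-λI)w=v is (0,-1).
General solution: e^(3t)[c_1·v + c_2·(t·v + w)].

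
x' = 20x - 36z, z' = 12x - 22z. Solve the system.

x(t) = 3C_1e^(-4t) + 2C_2e^(2t), z(t) = 2C_1e^(-4t) + C_2e^(2t)

Coefficient matrix A = [[20, -36], [12, -22]].
Characteristic polynomial det(A - λI) = λ^2 + 2λ - 8 = 0.
Eigenvalues λ = -4, 2.
For λ=-4: (A-λI) row 1 is [24, -36], so an eigenvector is (3, 2).
For λ=2: (A-λI) row 1 is [18, -36], so an eigenvector is (2, 1).
General solution: C_1e^(-4t)(3,2) + C_2e^(2t)(2,1).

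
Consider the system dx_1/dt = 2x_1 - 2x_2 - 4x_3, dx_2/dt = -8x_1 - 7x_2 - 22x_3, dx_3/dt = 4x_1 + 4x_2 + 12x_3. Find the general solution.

Coefficient matrix A = [[2, -2, -4], [-8, -7, -22], [4, 4, 12]].
det(A - λI) = 0 gives eigenvalues λ = 4, 1, 2.
For λ=4: eigenvector (0,-2,1).
For λ=1: eigenvector (2,9,-4).
For λ=2: eigenvector (1,4,-2).
General solution: K_1e^(4t)(0,-2,1) + K_2e^(t)(2,9,-4) + K_3e^(2t)(1,4,-2).

x_1(t) = 2K_2e^(t) + K_3e^(2t), x_2(t) = -2K_1e^(4t) + 9K_2e^(t) + 4K_3e^(2t), x_3(t) = K_1e^(4t) - 4K_2e^(t) - 2K_3e^(2t)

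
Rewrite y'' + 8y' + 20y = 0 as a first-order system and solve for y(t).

y(t) = c_1e^(-4t)cos(2t) + c_2e^(-4t)sin(2t)

Let x_1 = y, x_2 = y'. Then x_1' = x_2 and x_2' = -20x_1 - 8x_2.
A = [[0,1],[-20,-8]]; det(A-λI) = λ^2 + 8λ + 20.
Eigenvalues λ = -4 ± 2i.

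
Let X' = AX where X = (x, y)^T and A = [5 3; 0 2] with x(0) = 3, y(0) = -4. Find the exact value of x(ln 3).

A = [[5,3],[0,2]]; eigenvalues λ = 5, 2.
Eigenvectors: (1,0) for λ=5, (-1,1) for λ=2.
From the initial condition, c_1 = -1, c_2 = -4.
x(ln 3) = (-1)(3^5)(1) + (-4)(3^2)(-1) = -207.

-207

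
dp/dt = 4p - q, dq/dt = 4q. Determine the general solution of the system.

Coefficient matrix A = [[4, -1], [0, 4]].
Characteristic polynomial det(A - λI) = λ^2 - 8λ + 16 = 0.
Single eigenvalue λ = 4 with algebraic multiplicity 2.
Eigenvector v = (1,0); generalized eigenvector w with (A-λI)w=v is (3,-1).
General solution: e^(4t)[K_1·v + K_2·(t·v + w)].

p(t) = K_1e^(4t) + K_2te^(4t) + 3K_2e^(4t), q(t) = -K_2e^(4t)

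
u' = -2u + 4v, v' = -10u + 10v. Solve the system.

Coefficient matrix A = [[-2, 4], [-10, 10]].
Characteristic polynomial det(A - λI) = λ^2 - 8λ + 20 = 0.
Eigenvalues λ = 4 ± 2i (complex conjugate pair).
For λ=4+2i: an eigenvector is (-1,-1) - i(1,2) = (-1 - i, -1 - 2i).
A real fundamental pair from Re and Im of e^((4+2i)t)v: X_1 = e^(4t)(cos(2t)·(-1,-1) + sin(2t)·(1,2)), X_2 = e^(4t)(sin(2t)·(-1,-1) - cos(2t)·(1,2)).
General solution: K_1X_1 + K_2X_2.

u(t) = K_1e^(4t)sin(2t) - K_1e^(4t)cos(2t) - K_2e^(4t)sin(2t) - K_2e^(4t)cos(2t), v(t) = 2K_1e^(4t)sin(2t) - K_1e^(4t)cos(2t) - K_2e^(4t)sin(2t) - 2K_2e^(4t)cos(2t)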